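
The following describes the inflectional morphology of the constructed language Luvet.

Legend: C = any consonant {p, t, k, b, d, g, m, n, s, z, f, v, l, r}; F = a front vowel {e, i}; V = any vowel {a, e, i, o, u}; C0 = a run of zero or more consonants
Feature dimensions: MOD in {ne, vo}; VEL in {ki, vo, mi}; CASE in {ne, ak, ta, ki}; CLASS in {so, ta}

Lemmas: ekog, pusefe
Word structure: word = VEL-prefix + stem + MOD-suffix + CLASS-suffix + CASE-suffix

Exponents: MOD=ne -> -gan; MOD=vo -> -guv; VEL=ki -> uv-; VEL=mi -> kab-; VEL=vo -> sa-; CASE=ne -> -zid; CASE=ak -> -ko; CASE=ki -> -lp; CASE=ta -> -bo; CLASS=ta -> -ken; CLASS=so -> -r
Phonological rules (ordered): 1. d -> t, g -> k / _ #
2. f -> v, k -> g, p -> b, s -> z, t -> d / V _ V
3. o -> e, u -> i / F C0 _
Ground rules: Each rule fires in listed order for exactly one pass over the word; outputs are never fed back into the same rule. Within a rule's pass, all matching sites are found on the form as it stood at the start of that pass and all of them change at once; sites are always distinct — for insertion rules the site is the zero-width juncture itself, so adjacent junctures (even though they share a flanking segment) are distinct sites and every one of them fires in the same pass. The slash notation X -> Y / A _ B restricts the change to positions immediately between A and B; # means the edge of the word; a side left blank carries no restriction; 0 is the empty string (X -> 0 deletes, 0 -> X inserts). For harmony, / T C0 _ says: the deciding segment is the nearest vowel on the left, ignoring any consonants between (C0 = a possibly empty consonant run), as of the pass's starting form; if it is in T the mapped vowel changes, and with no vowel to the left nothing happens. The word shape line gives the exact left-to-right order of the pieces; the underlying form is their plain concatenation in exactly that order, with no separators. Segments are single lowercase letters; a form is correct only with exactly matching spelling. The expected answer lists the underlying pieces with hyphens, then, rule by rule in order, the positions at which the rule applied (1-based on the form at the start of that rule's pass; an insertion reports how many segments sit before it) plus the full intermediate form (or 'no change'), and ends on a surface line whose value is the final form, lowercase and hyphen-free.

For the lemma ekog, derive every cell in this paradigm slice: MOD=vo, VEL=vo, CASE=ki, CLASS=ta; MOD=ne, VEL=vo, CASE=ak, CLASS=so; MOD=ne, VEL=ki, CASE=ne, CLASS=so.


cell MOD=vo, VEL=vo, CASE=ki, CLASS=ta:
underlying: sa-ekog-guv-ken-lp
1. d -> t, g -> k / _ #: no change
2. f -> v, k -> g, p -> b, s -> z, t -> d / V _ V: fires at position(s) 4: saegogguvkenlp
3. o -> e, u -> i / F C0 _: fires at position(s) 5: saegegguvkenlp
surface: saegegguvkenlp

cell MOD=ne, VEL=vo, CASE=ak, CLASS=so:
underlying: sa-ekog-gan-r-ko
1. d -> t, g -> k / _ #: no change
2. f -> v, k -> g, p -> b, s -> z, t -> d / V _ V: fires at position(s) 4: saegogganrko
3. o -> e, u -> i / F C0 _: fires at position(s) 5: saegegganrko
surface: saegegganrko

cell MOD=ne, VEL=ki, CASE=ne, CLASS=so:
underlying: uv-ekog-gan-r-zid
1. d -> t, g -> k / _ #: fires at position(s) 13: uvekogganrzit
2. f -> v, k -> g, p -> b, s -> z, t -> d / V _ V: fires at position(s) 4: uvegogganrzit
3. o -> e, u -> i / F C0 _: fires at position(s) 5: uvegegganrzit
surface: uvegegganrzit


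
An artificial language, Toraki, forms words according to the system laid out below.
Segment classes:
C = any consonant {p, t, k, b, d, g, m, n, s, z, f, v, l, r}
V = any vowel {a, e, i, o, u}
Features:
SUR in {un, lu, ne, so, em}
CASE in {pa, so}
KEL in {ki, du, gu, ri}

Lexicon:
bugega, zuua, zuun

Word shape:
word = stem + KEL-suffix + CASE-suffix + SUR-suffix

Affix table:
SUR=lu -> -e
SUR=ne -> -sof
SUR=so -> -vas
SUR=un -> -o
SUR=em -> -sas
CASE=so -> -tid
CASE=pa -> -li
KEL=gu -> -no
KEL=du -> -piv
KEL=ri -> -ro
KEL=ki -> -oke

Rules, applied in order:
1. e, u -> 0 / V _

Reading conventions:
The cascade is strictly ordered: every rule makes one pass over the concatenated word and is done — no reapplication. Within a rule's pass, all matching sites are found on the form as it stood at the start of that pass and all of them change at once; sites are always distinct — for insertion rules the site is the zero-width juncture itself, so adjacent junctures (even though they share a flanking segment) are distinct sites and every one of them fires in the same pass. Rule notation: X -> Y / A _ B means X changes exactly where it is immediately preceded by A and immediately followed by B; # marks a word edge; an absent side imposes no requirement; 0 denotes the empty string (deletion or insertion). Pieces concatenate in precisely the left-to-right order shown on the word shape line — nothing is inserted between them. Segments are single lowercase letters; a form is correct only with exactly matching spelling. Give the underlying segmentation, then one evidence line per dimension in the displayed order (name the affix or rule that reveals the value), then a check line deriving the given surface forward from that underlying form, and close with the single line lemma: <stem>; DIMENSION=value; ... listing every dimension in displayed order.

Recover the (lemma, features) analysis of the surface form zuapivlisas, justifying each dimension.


underlying: zuua-piv-li-sas
SUR=em - signalled by the affix -sas
CASE=pa - signalled by the affix -li
KEL=du - signalled by the affix -piv
check: zuuapivlisas -> zuapivlisas
lemma: zuua; SUR=em; CASE=pa; KEL=du


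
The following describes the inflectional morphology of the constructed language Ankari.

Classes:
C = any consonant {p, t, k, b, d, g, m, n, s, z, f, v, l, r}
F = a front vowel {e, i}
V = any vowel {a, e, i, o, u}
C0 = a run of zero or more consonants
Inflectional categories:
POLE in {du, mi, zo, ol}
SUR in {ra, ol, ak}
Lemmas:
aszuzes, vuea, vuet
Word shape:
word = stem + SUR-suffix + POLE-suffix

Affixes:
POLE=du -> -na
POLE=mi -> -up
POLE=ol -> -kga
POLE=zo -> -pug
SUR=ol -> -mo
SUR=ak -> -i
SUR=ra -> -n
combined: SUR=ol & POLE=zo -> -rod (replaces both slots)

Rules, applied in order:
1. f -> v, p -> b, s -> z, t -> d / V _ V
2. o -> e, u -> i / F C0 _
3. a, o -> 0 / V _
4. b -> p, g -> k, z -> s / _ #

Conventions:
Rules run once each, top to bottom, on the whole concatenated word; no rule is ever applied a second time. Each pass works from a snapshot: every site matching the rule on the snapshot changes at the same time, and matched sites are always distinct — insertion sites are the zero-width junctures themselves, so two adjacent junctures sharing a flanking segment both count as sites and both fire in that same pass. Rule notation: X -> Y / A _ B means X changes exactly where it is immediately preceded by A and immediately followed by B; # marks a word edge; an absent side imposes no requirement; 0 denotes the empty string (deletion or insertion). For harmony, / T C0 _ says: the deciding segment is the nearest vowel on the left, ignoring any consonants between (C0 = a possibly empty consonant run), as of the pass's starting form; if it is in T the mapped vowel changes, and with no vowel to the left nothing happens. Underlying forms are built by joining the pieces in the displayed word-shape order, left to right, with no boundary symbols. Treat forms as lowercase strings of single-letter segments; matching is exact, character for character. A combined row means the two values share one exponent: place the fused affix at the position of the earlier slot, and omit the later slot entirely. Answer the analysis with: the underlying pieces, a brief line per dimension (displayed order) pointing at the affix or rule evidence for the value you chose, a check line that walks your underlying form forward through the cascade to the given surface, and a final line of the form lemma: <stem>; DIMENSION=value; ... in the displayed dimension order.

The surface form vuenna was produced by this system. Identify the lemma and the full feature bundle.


underlying: vuea-n-na
POLE=du - signalled by the affix -na
SUR=ra - signalled by the affix -n
check: vueanna -> vueanna -> vueanna -> vuenna -> vuenna
lemma: vuea; POLE=du; SUR=ra


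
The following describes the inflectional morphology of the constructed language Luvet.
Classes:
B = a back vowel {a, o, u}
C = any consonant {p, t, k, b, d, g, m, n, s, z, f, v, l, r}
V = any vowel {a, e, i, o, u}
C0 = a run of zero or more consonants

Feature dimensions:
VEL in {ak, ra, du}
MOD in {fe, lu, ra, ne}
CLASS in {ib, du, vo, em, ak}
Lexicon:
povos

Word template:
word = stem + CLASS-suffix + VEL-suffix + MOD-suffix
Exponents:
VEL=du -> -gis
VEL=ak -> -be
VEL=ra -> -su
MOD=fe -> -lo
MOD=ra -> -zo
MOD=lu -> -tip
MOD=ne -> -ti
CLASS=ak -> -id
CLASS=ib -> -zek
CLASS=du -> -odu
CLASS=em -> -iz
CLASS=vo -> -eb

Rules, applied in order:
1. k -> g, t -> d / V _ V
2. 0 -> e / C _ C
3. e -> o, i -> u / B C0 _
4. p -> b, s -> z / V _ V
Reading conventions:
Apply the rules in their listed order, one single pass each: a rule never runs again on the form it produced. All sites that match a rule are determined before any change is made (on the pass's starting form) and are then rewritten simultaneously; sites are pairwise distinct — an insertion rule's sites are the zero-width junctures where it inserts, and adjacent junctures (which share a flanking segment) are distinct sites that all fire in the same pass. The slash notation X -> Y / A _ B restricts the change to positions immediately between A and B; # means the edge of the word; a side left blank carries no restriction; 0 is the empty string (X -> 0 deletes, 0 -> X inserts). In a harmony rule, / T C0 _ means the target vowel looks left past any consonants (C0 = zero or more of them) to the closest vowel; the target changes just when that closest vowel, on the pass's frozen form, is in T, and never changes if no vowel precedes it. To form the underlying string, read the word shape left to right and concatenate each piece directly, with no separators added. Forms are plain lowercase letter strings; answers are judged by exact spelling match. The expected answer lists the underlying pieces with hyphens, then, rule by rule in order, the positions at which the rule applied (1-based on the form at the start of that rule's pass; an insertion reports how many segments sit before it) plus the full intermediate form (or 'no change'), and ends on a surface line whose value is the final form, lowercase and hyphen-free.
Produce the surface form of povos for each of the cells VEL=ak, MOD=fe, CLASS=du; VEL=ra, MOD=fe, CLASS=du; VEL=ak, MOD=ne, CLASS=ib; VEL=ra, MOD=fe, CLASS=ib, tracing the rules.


cell VEL=ak, MOD=fe, CLASS=du:
underlying: povos-odu-be-lo
1. k -> g, t -> d / V _ V: no change
2. 0 -> e / C _ C: no change
3. e -> o, i -> u / B C0 _: fires at position(s) 10: povosodubolo
4. p -> b, s -> z / V _ V: fires at position(s) 5: povozodubolo
surface: povozodubolo

cell VEL=ra, MOD=fe, CLASS=du:
underlying: povos-odu-su-lo
1. k -> g, t -> d / V _ V: no change
2. 0 -> e / C _ C: no change
3. e -> o, i -> u / B C0 _: no change
4. p -> b, s -> z / V _ V: fires at position(s) 5, 9: povozoduzulo
surface: povozoduzulo

cell VEL=ak, MOD=ne, CLASS=ib:
underlying: povos-zek-be-ti
1. k -> g, t -> d / V _ V: fires at position(s) 11: povoszekbedi
2. 0 -> e / C _ C: inserts after position(s) 5, 8: povosezekebedi
3. e -> o, i -> u / B C0 _: fires at position(s) 6: povosozekebedi
4. p -> b, s -> z / V _ V: fires at position(s) 5: povozozekebedi
surface: povozozekebedi

cell VEL=ra, MOD=fe, CLASS=ib:
underlying: povos-zek-su-lo
1. k -> g, t -> d / V _ V: no change
2. 0 -> e / C _ C: inserts after position(s) 5, 8: povosezekesulo
3. e -> o, i -> u / B C0 _: fires at position(s) 6: povosozekesulo
4. p -> b, s -> z / V _ V: fires at position(s) 5, 11: povozozekezulo
surface: povozozekezulo


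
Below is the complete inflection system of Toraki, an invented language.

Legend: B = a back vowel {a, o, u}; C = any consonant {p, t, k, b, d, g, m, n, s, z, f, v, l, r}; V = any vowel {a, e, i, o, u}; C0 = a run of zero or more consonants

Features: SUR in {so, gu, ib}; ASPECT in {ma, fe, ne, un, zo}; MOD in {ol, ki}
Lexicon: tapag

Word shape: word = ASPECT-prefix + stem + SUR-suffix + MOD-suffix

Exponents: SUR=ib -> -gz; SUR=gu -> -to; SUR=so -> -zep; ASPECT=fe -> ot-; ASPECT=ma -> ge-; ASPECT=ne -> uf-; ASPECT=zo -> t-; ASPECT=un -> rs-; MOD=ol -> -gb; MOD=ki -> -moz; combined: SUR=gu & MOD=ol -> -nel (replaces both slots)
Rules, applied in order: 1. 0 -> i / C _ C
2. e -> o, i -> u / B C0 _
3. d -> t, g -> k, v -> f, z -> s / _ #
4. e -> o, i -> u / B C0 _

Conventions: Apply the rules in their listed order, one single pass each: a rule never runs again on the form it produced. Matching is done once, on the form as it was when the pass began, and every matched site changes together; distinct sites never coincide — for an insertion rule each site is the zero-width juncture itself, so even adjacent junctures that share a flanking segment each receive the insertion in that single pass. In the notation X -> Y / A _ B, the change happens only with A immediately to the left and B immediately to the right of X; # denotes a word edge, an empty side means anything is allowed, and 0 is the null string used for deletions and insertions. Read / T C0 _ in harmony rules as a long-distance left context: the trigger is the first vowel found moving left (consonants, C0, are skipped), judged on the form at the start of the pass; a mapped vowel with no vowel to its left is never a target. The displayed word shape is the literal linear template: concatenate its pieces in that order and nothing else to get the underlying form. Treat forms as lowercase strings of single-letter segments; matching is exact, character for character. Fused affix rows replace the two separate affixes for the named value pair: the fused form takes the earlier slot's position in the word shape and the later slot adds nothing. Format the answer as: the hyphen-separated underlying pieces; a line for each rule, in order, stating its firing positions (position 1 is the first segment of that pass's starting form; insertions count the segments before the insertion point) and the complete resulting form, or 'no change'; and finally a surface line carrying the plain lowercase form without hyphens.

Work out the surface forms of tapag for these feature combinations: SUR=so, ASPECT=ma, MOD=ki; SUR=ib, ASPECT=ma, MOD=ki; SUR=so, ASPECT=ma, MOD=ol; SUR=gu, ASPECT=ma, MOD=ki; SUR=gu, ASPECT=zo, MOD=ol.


cell SUR=so, ASPECT=ma, MOD=ki:
underlying: ge-tapag-zep-moz
1. 0 -> i / C _ C: inserts after position(s) 7, 10: getapagizepimoz
2. e -> o, i -> u / B C0 _: fires at position(s) 8: getapaguzepimoz
3. d -> t, g -> k, v -> f, z -> s / _ #: fires at position(s) 15: getapaguzepimos
4. e -> o, i -> u / B C0 _: fires at position(s) 10: getapaguzopimos
surface: getapaguzopimos

cell SUR=ib, ASPECT=ma, MOD=ki:
underlying: ge-tapag-gz-moz
1. 0 -> i / C _ C: inserts after position(s) 7, 8, 9: getapagigizimoz
2. e -> o, i -> u / B C0 _: fires at position(s) 8: getapagugizimoz
3. d -> t, g -> k, v -> f, z -> s / _ #: fires at position(s) 15: getapagugizimos
4. e -> o, i -> u / B C0 _: fires at position(s) 10: getapaguguzimos
surface: getapaguguzimos

cell SUR=so, ASPECT=ma, MOD=ol:
underlying: ge-tapag-zep-gb
1. 0 -> i / C _ C: inserts after position(s) 7, 10, 11: getapagizepigib
2. e -> o, i -> u / B C0 _: fires at position(s) 8: getapaguzepigib
3. d -> t, g -> k, v -> f, z -> s / _ #: no change
4. e -> o, i -> u / B C0 _: fires at position(s) 10: getapaguzopigib
surface: getapaguzopigib

cell SUR=gu, ASPECT=ma, MOD=ki:
underlying: ge-tapag-to-moz
1. 0 -> i / C _ C: inserts after position(s) 7: getapagitomoz
2. e -> o, i -> u / B C0 _: fires at position(s) 8: getapagutomoz
3. d -> t, g -> k, v -> f, z -> s / _ #: fires at position(s) 13: getapagutomos
4. e -> o, i -> u / B C0 _: no change
surface: getapagutomos

cell SUR=gu, ASPECT=zo, MOD=ol:
underlying: t-tapag-nel
1. 0 -> i / C _ C: inserts after position(s) 1, 6: titapaginel
2. e -> o, i -> u / B C0 _: fires at position(s) 8: titapagunel
3. d -> t, g -> k, v -> f, z -> s / _ #: no change
4. e -> o, i -> u / B C0 _: fires at position(s) 10: titapagunol
surface: titapagunol


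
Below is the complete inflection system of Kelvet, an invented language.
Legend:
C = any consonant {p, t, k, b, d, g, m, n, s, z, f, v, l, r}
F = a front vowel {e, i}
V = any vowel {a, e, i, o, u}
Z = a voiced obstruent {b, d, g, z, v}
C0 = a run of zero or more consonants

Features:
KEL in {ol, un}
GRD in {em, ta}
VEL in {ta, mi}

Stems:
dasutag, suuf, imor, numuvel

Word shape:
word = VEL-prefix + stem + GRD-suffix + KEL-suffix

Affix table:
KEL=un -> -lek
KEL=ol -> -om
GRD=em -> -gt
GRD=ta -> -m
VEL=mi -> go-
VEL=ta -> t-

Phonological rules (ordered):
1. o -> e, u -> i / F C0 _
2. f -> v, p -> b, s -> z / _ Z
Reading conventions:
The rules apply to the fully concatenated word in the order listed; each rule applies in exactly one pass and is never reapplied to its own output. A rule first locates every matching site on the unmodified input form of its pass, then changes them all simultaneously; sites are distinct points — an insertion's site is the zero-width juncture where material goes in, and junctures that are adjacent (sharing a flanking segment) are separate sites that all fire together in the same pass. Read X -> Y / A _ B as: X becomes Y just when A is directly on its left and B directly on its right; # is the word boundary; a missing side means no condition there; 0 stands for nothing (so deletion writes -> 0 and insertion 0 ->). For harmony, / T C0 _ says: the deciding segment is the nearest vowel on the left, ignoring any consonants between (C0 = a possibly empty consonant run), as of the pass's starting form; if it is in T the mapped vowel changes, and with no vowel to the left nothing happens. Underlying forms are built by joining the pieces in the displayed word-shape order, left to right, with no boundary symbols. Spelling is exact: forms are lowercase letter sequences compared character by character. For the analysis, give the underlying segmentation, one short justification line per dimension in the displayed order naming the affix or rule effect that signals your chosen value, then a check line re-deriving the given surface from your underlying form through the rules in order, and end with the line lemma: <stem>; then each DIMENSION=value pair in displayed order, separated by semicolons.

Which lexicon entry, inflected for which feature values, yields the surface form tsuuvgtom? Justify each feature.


underlying: t-suuf-gt-om
KEL=ol - signalled by the affix -om
GRD=em - signalled by the affix -gt
VEL=ta - signalled by the affix t-
check: tsuufgtom -> tsuufgtom -> tsuuvgtom
lemma: suuf; KEL=ol; GRD=em; VEL=ta


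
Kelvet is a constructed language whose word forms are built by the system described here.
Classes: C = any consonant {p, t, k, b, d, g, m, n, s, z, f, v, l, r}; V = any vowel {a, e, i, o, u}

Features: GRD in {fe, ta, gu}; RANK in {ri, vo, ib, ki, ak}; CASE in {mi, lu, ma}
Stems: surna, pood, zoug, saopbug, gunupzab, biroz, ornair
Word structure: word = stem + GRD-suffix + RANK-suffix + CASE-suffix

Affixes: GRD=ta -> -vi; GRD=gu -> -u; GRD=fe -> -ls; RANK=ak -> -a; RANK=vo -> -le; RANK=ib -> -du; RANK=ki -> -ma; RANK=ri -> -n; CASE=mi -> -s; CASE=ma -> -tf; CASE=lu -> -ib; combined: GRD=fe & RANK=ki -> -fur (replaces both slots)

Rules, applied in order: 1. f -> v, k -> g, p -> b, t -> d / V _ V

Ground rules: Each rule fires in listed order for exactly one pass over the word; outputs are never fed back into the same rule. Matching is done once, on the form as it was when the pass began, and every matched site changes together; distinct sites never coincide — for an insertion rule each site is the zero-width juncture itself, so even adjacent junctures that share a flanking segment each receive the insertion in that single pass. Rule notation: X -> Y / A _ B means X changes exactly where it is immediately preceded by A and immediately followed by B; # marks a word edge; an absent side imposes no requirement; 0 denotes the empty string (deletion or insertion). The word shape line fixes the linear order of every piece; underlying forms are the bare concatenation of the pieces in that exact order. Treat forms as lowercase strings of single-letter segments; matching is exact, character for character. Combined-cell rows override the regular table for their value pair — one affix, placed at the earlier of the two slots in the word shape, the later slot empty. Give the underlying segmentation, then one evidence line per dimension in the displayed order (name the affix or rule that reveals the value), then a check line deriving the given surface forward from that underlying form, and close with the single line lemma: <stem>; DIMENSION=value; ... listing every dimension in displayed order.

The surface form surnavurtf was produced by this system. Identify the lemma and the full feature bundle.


underlying: surna-fur-tf
GRD=fe - signalled by the combined affix row
RANK=ki - signalled by the combined affix row
CASE=ma - signalled by the affix -tf
check: surnafurtf -> surnavurtf
lemma: surna; GRD=fe; RANK=ki; CASE=ma


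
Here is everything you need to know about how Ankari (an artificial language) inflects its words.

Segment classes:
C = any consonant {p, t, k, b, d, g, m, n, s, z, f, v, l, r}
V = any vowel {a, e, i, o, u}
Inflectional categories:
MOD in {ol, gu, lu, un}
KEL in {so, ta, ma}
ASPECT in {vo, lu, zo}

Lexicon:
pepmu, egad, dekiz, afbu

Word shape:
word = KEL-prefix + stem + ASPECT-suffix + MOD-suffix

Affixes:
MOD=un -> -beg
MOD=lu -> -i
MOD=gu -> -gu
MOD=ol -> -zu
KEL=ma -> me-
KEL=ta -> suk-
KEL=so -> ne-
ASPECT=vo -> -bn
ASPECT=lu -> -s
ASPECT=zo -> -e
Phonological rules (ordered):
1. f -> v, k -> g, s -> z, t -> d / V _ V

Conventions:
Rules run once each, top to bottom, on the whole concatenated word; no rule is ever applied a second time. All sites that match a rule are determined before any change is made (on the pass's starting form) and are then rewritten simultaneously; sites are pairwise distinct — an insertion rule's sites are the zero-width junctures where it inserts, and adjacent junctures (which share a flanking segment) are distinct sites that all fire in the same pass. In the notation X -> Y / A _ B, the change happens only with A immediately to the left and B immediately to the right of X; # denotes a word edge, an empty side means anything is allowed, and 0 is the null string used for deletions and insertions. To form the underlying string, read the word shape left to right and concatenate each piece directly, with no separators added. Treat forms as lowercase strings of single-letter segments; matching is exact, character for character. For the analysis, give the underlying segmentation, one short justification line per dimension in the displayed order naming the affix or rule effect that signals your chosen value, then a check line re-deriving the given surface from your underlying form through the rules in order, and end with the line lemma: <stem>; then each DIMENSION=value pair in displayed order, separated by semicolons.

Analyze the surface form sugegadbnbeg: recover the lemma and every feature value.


underlying: suk-egad-bn-beg
MOD=un - signalled by the affix -beg
KEL=ta - signalled by the affix suk-
ASPECT=vo - signalled by the affix -bn
check: sukegadbnbeg -> sugegadbnbeg
lemma: egad; MOD=un; KEL=ta; ASPECT=vo


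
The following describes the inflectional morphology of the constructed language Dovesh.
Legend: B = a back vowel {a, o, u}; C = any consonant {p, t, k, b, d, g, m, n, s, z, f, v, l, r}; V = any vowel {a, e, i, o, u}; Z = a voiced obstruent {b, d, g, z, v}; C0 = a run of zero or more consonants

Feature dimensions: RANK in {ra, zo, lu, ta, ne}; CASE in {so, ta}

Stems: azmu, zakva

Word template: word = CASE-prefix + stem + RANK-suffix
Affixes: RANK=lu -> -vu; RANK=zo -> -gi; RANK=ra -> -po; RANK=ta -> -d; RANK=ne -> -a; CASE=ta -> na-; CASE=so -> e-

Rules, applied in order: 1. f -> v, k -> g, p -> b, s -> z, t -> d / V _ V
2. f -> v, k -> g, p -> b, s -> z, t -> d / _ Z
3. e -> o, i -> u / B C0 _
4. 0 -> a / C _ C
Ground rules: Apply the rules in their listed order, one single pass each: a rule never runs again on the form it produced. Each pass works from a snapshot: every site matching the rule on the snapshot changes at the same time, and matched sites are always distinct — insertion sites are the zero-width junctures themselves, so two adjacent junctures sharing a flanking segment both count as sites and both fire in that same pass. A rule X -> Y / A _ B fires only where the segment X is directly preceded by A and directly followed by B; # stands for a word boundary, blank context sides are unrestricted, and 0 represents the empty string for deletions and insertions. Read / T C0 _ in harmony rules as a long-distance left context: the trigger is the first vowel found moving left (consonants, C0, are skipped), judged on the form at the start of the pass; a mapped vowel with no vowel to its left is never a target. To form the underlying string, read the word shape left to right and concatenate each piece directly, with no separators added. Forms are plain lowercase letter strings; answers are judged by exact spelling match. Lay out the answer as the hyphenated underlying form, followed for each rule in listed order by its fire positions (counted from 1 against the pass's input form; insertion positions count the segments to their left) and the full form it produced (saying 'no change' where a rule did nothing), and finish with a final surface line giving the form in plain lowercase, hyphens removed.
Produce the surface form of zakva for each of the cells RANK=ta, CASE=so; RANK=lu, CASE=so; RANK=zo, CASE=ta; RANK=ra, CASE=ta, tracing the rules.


cell RANK=ta, CASE=so:
underlying: e-zakva-d
1. f -> v, k -> g, p -> b, s -> z, t -> d / V _ V: no change
2. f -> v, k -> g, p -> b, s -> z, t -> d / _ Z: fires at position(s) 4: ezagvad
3. e -> o, i -> u / B C0 _: no change
4. 0 -> a / C _ C: inserts after position(s) 4: ezagavad
surface: ezagavad

cell RANK=lu, CASE=so:
underlying: e-zakva-vu
1. f -> v, k -> g, p -> b, s -> z, t -> d / V _ V: no change
2. f -> v, k -> g, p -> b, s -> z, t -> d / _ Z: fires at position(s) 4: ezagvavu
3. e -> o, i -> u / B C0 _: no change
4. 0 -> a / C _ C: inserts after position(s) 4: ezagavavu
surface: ezagavavu

cell RANK=zo, CASE=ta:
underlying: na-zakva-gi
1. f -> v, k -> g, p -> b, s -> z, t -> d / V _ V: no change
2. f -> v, k -> g, p -> b, s -> z, t -> d / _ Z: fires at position(s) 5: nazagvagi
3. e -> o, i -> u / B C0 _: fires at position(s) 9: nazagvagu
4. 0 -> a / C _ C: inserts after position(s) 5: nazagavagu
surface: nazagavagu

cell RANK=ra, CASE=ta:
underlying: na-zakva-po
1. f -> v, k -> g, p -> b, s -> z, t -> d / V _ V: fires at position(s) 8: nazakvabo
2. f -> v, k -> g, p -> b, s -> z, t -> d / _ Z: fires at position(s) 5: nazagvabo
3. e -> o, i -> u / B C0 _: no change
4. 0 -> a / C _ C: inserts after position(s) 5: nazagavabo
surface: nazagavabo


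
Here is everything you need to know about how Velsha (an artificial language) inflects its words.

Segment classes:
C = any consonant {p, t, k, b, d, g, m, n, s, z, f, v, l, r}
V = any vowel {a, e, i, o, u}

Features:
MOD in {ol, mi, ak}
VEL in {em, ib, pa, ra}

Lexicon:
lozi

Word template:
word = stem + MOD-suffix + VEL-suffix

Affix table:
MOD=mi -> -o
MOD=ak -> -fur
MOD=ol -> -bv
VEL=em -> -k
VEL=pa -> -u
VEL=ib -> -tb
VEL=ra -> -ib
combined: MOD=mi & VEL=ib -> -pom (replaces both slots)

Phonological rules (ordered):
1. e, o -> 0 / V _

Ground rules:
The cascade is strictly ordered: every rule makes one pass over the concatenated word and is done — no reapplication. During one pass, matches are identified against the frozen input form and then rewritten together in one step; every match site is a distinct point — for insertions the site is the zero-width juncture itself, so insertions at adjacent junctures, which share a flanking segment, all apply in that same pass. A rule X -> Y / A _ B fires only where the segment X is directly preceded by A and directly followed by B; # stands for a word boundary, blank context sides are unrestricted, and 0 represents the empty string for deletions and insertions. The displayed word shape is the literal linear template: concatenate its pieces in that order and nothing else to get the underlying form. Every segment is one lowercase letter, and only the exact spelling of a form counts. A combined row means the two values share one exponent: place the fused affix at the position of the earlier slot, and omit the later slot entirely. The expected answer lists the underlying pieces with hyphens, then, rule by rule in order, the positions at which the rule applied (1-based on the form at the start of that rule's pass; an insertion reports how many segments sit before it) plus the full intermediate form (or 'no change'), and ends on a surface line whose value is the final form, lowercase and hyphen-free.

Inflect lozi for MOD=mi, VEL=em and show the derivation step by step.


underlying: lozi-o-k
1. e, o -> 0 / V _: fires at position(s) 5: lozik
surface: lozik


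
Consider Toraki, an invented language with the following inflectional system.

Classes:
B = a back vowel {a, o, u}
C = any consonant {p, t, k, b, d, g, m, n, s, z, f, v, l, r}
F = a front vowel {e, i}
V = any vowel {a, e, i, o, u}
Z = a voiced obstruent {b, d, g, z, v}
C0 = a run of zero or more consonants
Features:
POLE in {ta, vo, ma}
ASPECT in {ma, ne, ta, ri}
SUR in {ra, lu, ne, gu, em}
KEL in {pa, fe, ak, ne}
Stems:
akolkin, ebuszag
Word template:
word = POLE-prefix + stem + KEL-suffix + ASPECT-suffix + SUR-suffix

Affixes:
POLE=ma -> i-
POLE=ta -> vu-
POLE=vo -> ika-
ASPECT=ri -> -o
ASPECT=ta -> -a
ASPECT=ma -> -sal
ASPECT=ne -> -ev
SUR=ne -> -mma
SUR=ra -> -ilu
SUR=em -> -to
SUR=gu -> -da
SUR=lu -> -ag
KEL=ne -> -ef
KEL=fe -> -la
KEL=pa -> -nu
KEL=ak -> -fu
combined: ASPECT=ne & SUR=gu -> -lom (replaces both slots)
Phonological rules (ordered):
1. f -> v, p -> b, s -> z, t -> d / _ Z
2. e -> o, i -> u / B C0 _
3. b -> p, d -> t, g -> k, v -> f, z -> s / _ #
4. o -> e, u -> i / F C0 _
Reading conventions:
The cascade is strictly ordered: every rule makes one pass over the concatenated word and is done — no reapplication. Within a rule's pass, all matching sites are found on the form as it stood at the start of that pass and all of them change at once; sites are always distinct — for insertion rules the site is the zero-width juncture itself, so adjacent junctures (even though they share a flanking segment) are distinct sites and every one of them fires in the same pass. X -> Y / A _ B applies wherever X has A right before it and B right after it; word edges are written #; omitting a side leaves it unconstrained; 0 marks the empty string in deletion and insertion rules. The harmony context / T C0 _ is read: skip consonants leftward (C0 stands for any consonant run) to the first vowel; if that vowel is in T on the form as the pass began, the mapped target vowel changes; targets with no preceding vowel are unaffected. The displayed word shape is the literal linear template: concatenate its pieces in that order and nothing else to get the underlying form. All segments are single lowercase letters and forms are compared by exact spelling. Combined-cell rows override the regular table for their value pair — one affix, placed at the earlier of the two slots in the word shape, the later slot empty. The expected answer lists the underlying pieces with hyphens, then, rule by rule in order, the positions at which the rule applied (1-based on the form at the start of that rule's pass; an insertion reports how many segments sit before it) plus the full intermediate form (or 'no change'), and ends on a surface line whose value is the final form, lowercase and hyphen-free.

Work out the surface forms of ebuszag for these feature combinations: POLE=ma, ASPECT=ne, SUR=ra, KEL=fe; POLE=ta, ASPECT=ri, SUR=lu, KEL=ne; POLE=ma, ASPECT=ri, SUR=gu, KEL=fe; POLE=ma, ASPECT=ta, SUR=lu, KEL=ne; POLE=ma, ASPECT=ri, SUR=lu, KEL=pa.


cell POLE=ma, ASPECT=ne, SUR=ra, KEL=fe:
underlying: i-ebuszag-la-ev-ilu
1. f -> v, p -> b, s -> z, t -> d / _ Z: fires at position(s) 5: iebuzzaglaevilu
2. e -> o, i -> u / B C0 _: fires at position(s) 11: iebuzzaglaovilu
3. b -> p, d -> t, g -> k, v -> f, z -> s / _ #: no change
4. o -> e, u -> i / F C0 _: fires at position(s) 4, 15: iebizzaglaovili
surface: iebizzaglaovili

cell POLE=ta, ASPECT=ri, SUR=lu, KEL=ne:
underlying: vu-ebuszag-ef-o-ag
1. f -> v, p -> b, s -> z, t -> d / _ Z: fires at position(s) 6: vuebuzzagefoag
2. e -> o, i -> u / B C0 _: fires at position(s) 3, 10: vuobuzzagofoag
3. b -> p, d -> t, g -> k, v -> f, z -> s / _ #: fires at position(s) 14: vuobuzzagofoak
4. o -> e, u -> i / F C0 _: no change
surface: vuobuzzagofoak

cell POLE=ma, ASPECT=ri, SUR=gu, KEL=fe:
underlying: i-ebuszag-la-o-da
1. f -> v, p -> b, s -> z, t -> d / _ Z: fires at position(s) 5: iebuzzaglaoda
2. e -> o, i -> u / B C0 _: no change
3. b -> p, d -> t, g -> k, v -> f, z -> s / _ #: no change
4. o -> e, u -> i / F C0 _: fires at position(s) 4: iebizzaglaoda
surface: iebizzaglaoda

cell POLE=ma, ASPECT=ta, SUR=lu, KEL=ne:
underlying: i-ebuszag-ef-a-ag
1. f -> v, p -> b, s -> z, t -> d / _ Z: fires at position(s) 5: iebuzzagefaag
2. e -> o, i -> u / B C0 _: fires at position(s) 9: iebuzzagofaag
3. b -> p, d -> t, g -> k, v -> f, z -> s / _ #: fires at position(s) 13: iebuzzagofaak
4. o -> e, u -> i / F C0 _: fires at position(s) 4: iebizzagofaak
surface: iebizzagofaak

cell POLE=ma, ASPECT=ri, SUR=lu, KEL=pa:
underlying: i-ebuszag-nu-o-ag
1. f -> v, p -> b, s -> z, t -> d / _ Z: fires at position(s) 5: iebuzzagnuoag
2. e -> o, i -> u / B C0 _: no change
3. b -> p, d -> t, g -> k, v -> f, z -> s / _ #: fires at position(s) 13: iebuzzagnuoak
4. o -> e, u -> i / F C0 _: fires at position(s) 4: iebizzagnuoak
surface: iebizzagnuoak


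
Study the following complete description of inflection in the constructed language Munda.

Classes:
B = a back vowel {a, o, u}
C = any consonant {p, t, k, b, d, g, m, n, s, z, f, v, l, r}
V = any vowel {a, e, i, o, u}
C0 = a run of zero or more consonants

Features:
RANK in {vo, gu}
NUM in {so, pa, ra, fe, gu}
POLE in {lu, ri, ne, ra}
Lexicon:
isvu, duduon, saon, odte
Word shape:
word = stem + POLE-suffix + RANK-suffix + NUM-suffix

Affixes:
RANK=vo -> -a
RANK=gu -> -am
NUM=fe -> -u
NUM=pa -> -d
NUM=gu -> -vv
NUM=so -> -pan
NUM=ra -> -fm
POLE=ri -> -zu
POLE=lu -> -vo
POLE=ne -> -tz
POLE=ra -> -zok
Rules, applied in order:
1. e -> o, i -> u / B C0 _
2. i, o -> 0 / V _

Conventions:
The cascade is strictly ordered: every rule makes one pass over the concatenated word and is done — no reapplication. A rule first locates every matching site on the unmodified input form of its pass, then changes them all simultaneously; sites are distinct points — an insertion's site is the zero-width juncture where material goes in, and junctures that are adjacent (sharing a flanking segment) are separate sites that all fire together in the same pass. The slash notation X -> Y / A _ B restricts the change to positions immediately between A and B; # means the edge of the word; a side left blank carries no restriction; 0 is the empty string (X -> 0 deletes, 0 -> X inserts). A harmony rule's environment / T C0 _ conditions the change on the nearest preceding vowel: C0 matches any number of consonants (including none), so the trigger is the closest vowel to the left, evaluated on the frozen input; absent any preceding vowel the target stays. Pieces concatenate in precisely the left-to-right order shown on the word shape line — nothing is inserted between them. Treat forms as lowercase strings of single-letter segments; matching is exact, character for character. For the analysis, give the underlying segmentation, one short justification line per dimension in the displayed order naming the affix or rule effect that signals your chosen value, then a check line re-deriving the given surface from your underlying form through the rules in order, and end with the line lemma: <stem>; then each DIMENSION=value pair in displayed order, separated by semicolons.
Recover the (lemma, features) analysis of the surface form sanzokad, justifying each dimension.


underlying: saon-zok-a-d
RANK=vo - signalled by the affix -a
NUM=pa - signalled by the affix -d
POLE=ra - signalled by the affix -zok
check: saonzokad -> saonzokad -> sanzokad
lemma: saon; RANK=vo; NUM=pa; POLE=ra


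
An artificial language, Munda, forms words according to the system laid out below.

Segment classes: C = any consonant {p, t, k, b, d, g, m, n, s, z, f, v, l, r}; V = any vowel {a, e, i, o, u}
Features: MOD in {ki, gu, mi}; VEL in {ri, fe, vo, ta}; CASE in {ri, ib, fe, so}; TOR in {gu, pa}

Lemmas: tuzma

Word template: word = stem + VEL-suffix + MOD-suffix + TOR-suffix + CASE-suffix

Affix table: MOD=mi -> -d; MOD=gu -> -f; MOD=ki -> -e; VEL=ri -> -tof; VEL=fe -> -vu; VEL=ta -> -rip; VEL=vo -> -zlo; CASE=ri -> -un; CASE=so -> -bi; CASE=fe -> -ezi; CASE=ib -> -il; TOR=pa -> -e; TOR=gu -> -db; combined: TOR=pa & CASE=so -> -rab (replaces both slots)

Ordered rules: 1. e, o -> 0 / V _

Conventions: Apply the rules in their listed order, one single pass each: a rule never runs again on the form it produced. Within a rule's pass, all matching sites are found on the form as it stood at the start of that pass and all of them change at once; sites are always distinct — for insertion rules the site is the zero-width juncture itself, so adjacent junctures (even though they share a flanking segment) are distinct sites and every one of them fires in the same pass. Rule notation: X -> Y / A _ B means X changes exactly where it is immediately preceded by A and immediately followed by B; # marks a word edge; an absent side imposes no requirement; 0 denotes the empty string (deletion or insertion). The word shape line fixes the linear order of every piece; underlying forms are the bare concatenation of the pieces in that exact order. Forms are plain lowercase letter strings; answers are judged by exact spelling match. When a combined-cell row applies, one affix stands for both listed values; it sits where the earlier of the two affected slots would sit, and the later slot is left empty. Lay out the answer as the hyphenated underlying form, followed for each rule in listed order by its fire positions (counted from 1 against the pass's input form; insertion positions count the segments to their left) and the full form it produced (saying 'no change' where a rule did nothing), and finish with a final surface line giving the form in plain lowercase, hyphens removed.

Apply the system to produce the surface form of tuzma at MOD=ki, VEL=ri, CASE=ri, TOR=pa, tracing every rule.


underlying: tuzma-tof-e-e-un
1. e, o -> 0 / V _: fires at position(s) 10: tuzmatofeun
surface: tuzmatofeun


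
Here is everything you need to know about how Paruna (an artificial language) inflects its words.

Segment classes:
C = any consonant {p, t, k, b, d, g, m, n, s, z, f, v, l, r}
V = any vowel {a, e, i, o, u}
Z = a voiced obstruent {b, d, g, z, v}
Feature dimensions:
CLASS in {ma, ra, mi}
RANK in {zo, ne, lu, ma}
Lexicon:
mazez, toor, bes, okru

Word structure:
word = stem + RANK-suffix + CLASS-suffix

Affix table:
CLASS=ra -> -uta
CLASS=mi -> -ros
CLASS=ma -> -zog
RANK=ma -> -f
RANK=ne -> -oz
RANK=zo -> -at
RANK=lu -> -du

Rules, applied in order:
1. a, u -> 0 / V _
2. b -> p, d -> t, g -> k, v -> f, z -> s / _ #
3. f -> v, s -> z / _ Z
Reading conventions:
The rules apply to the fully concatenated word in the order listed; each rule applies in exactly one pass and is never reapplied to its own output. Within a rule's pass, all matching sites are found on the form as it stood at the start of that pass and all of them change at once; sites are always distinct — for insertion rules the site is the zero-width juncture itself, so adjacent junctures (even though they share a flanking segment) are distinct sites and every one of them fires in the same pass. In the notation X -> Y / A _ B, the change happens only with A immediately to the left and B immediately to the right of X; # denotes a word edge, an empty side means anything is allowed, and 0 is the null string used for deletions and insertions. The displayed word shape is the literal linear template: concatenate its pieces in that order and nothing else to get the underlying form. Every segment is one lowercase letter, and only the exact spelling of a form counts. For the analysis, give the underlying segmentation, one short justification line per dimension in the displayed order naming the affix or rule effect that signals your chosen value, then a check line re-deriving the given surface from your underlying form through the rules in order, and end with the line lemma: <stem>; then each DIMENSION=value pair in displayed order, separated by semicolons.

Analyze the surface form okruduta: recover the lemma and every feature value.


underlying: okru-du-uta
CLASS=ra - signalled by the affix -uta
RANK=lu - signalled by the affix -du
check: okruduuta -> okruduta -> okruduta -> okruduta
lemma: okru; CLASS=ra; RANK=lu
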